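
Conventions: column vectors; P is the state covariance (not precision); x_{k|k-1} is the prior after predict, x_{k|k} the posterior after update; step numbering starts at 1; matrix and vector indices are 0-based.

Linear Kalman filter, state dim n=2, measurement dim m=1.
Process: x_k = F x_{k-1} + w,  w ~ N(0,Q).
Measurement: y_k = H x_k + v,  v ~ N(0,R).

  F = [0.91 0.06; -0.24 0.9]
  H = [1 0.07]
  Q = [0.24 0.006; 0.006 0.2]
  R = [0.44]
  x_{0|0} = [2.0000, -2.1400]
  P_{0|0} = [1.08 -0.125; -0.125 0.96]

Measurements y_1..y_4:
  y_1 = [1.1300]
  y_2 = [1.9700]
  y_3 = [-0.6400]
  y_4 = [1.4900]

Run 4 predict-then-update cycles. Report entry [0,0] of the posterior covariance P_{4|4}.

step 1: x^-=[1.6916, -2.4060]  P^-=[1.1242 -0.2786; -0.2786 1.0938]  S=[1.5305]  K=[0.7218; -0.1320]  nu=[-0.3932]  x^+=[1.4078, -2.3541]  P^+=[0.3269 -0.1328; -0.1328 1.0671]
step 2: x^-=[1.1399, -2.4566]  P^-=[0.5000 -0.1146; -0.1146 1.1406]  S=[0.9296]  K=[0.5293; -0.0374]  nu=[1.0021]  x^+=[1.6703, -2.4940]  P^+=[0.2396 -0.0962; -0.0962 1.1393]
step 3: x^-=[1.3703, -2.6455]  P^-=[0.4320 -0.0622; -0.0622 1.1782]  S=[0.8691]  K=[0.4921; 0.0233]  nu=[-1.8251]  x^+=[0.4722, -2.6880]  P^+=[0.2216 -0.0722; -0.0722 1.1777]
step 4: x^-=[0.2684, -2.5326]  P^-=[0.4198 -0.0369; -0.0369 1.1979]  S=[0.8605]  K=[0.4849; 0.0546]  nu=[1.3989]  x^+=[0.9467, -2.4562]  P^+=[0.2175 -0.0597; -0.0597 1.1953]

P_post[0,0] = 0.2175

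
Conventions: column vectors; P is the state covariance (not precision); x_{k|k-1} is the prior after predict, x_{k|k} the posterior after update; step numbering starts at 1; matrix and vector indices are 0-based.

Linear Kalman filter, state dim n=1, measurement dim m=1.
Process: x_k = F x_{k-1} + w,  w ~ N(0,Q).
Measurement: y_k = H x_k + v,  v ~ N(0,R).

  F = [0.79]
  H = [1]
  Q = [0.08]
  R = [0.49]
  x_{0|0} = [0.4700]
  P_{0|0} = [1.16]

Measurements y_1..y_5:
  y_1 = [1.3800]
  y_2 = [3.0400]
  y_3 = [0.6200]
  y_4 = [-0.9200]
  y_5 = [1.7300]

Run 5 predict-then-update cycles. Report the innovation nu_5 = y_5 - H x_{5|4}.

innov = [1.4096]

step 1: x^-=[0.3713]  P^-=[0.8040]  S=[1.2940]  K=[0.6213]  nu=[1.0087]  x^+=[0.9980]  P^+=[0.3044]
step 2: x^-=[0.7884]  P^-=[0.2700]  S=[0.7600]  K=[0.3553]  nu=[2.2516]  x^+=[1.5883]  P^+=[0.1741]
step 3: x^-=[1.2548]  P^-=[0.1886]  S=[0.6786]  K=[0.2780]  nu=[-0.6348]  x^+=[1.0783]  P^+=[0.1362]
step 4: x^-=[0.8519]  P^-=[0.1650]  S=[0.6550]  K=[0.2519]  nu=[-1.7719]  x^+=[0.4055]  P^+=[0.1234]
step 5: x^-=[0.3204]  P^-=[0.1570]  S=[0.6470]  K=[0.2427]  nu=[1.4096]  x^+=[0.6625]  P^+=[0.1189]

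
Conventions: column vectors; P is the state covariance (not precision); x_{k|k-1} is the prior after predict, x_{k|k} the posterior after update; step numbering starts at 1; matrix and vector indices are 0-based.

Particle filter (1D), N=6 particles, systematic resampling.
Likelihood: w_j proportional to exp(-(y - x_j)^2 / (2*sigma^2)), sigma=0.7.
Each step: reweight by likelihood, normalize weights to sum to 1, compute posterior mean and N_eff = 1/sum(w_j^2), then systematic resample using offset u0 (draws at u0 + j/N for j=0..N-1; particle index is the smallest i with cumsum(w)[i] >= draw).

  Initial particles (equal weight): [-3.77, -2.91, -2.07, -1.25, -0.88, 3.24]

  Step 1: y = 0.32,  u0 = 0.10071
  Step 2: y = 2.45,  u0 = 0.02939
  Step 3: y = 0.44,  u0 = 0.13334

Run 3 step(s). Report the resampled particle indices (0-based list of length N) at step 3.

resampled_idx = [0, 1, 2, 3, 4, 5]

step 1: w=[0.0000, 0.0001, 0.0094, 0.2574, 0.7326, 0.0005]  mean=-0.9844  Neff=1.6582  idx=[3, 4, 4, 4, 4, 4]
step 2: w=[0.0139, 0.1972, 0.1972, 0.1972, 0.1972, 0.1972]  mean=-0.8851  Neff=5.1366  idx=[1, 1, 2, 3, 4, 5]
step 3: w=[0.1667, 0.1667, 0.1667, 0.1667, 0.1667, 0.1667]  mean=-0.8800  Neff=6.0000  idx=[0, 1, 2, 3, 4, 5]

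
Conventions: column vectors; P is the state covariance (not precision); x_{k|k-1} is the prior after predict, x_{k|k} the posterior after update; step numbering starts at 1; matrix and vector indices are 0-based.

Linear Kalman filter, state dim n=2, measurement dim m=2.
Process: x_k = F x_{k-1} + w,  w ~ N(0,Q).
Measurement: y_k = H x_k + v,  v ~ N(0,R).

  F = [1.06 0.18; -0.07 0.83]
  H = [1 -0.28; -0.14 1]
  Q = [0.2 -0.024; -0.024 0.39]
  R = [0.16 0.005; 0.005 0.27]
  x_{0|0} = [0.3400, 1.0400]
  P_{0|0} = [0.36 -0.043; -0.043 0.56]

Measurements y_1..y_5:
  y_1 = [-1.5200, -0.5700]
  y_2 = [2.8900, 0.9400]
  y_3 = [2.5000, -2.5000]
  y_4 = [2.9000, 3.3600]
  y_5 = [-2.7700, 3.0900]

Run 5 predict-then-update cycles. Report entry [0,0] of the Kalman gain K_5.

K[0,0] = 0.6838

step 1: x^-=[0.5476, 0.8394]  P^-=[0.6062 -0.0043; -0.0043 0.7825]  S=[0.8300 -0.3035; -0.3035 1.0656]  K=[0.7828 0.1392; -0.0006 0.7348]  nu=[-1.8326, -1.3327]  x^+=[-1.0724, -0.1388]  P^+=[0.1432 0.0615; 0.0615 0.2070]
step 2: x^-=[-1.1617, -0.0402]  P^-=[0.3911 0.0497; 0.0497 0.5262]  S=[0.5645 -0.1454; -0.1454 0.7899]  K=[0.6997 0.1224; -0.0038 0.6566]  nu=[4.0405, 0.8175]  x^+=[1.7653, 0.4812]  P^+=[0.1278 0.0544; 0.0544 0.1849]
step 3: x^-=[1.9579, 0.2759]  P^-=[0.3704 0.0413; 0.0413 0.5117]  S=[0.5473 -0.1471; -0.1471 0.7773]  K=[0.6869 0.1165; -0.0119 0.6485]  nu=[0.6194, -2.5018]  x^+=[2.0918, -1.3539]  P^+=[0.1252 0.0524; 0.0524 0.1824]
step 4: x^-=[1.9736, -1.2702]  P^-=[0.3665 0.0394; 0.0394 0.5102]  S=[0.5445 -0.1482; -0.1482 0.7763]  K=[0.6843 0.1153; -0.0137 0.6474]  nu=[0.5707, 4.9065]  x^+=[2.9300, 1.8986]  P^+=[0.1246 0.0520; 0.0520 0.1820]
step 5: x^-=[3.4475, 1.3707]  P^-=[0.3658 0.0390; 0.0390 0.5100]  S=[0.5439 -0.1484; -0.1484 0.7762]  K=[0.6838 0.1151; -0.0141 0.6473]  nu=[-5.8337, 2.2019]  x^+=[-0.2883, 2.8783]  P^+=[0.1245 0.0519; 0.0519 0.1820]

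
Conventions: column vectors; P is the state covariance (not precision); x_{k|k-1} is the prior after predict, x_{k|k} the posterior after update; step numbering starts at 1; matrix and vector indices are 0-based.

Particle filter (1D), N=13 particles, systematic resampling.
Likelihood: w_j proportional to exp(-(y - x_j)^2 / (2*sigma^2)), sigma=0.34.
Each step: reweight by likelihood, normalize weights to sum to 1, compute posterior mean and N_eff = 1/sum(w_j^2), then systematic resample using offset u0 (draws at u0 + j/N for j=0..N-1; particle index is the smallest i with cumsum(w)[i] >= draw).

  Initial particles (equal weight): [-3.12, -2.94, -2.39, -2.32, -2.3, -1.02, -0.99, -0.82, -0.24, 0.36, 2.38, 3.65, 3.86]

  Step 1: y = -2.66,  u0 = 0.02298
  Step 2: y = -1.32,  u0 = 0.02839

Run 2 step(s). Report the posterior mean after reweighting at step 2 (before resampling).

step 1: w=[0.1326, 0.2359, 0.2416, 0.2008, 0.1890, 0.0000, 0.0000, 0.0000, 0.0000, 0.0000, 0.0000, 0.0000, 0.0000]  mean=-2.5855  Neff=4.8151  idx=[0, 0, 1, 1, 1, 2, 2, 2, 3, 3, 3, 4, 4]
step 2: w=[0.0000, 0.0000, 0.0001, 0.0001, 0.0001, 0.0766, 0.0766, 0.0766, 0.1433, 0.1433, 0.1433, 0.1700, 0.1700]  mean=-2.3295  Neff=7.2993  idx=[5, 6, 7, 8, 8, 9, 9, 10, 10, 11, 11, 12, 12]

post_mean = -2.3295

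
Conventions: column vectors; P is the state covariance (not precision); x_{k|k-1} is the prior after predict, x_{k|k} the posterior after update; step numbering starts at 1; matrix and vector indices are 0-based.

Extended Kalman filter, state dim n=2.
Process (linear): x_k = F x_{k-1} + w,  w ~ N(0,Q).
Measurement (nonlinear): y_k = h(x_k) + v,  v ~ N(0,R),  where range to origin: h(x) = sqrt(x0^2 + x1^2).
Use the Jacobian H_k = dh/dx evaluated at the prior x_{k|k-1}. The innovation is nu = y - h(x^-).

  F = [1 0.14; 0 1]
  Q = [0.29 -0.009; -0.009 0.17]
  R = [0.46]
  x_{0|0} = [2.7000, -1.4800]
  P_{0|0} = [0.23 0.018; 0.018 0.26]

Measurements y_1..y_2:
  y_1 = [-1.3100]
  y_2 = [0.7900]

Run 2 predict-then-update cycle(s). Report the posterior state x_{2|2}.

x_post = [0.4311, -0.6596]

step 1: x^-=[2.4928, -1.4800]  P^-=[0.5301 0.0454; 0.0454 0.4300]  H_jac=[0.8599 -0.5105]  S=[0.9242]  K=[0.4682; -0.1953]  nu=[-4.2090]  x^+=[0.5223, -0.6580]  P^+=[0.3276 0.1299; 0.1299 0.3948]
step 2: x^-=[0.4301, -0.6580]  P^-=[0.6617 0.1762; 0.1762 0.5648]  H_jac=[0.5472 -0.8370]  S=[0.8924]  K=[0.2405; -0.4217]  nu=[0.0039]  x^+=[0.4311, -0.6596]  P^+=[0.6101 0.2667; 0.2667 0.4061]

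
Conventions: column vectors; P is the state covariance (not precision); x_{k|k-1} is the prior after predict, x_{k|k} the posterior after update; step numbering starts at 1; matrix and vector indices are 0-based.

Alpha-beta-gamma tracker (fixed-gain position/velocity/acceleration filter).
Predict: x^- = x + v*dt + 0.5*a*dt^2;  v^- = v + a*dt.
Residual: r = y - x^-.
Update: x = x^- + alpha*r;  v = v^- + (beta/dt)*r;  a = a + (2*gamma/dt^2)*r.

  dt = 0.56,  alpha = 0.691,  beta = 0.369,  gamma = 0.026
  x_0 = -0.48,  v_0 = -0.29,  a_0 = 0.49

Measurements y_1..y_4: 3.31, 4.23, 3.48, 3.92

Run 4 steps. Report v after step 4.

v_post = 1.5838

step 1: x_pred=-0.5656  r=3.8756  x^+=2.1124  v^+=2.5381  a^+=1.1326
step 2: x_pred=3.7114  r=0.5186  x^+=4.0698  v^+=3.5141  a^+=1.2186
step 3: x_pred=6.2287  r=-2.7487  x^+=4.3294  v^+=2.3853  a^+=0.7628
step 4: x_pred=5.7848  r=-1.8648  x^+=4.4962  v^+=1.5838  a^+=0.4536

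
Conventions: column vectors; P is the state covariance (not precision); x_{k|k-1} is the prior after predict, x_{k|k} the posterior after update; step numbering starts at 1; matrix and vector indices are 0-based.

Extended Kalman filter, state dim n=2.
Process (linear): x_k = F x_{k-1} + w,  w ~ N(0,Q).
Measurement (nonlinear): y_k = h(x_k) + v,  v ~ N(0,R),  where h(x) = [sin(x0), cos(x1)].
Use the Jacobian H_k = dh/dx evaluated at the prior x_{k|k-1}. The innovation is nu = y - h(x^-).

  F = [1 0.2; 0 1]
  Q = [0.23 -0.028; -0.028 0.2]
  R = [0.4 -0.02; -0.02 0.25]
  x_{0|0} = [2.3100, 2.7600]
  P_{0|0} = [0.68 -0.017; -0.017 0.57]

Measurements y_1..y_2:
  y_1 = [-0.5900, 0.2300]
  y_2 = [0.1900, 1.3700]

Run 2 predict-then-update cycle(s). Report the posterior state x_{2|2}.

x_post = [3.2251, 0.5689]

step 1: x^-=[2.8620, 2.7600]  P^-=[0.9260 0.0690; 0.0690 0.7700]  H_jac=[-0.9612 0.0000; 0.0000 -0.3724]  S=[1.2555 0.0047; 0.0047 0.3568]  K=[-0.7087 -0.0627; -0.0498 -0.8030]  nu=[-0.8660, 1.1581]  x^+=[3.4031, 1.8732]  P^+=[0.2936 0.0040; 0.0040 0.5364]
step 2: x^-=[3.7777, 1.8732]  P^-=[0.5467 0.0833; 0.0833 0.7364]  H_jac=[-0.8044 0.0000; 0.0000 -0.9546]  S=[0.7537 0.0440; 0.0440 0.9211]  K=[-0.5800 -0.0587; -0.0445 -0.7611]  nu=[0.7841, 1.6678]  x^+=[3.2251, 0.5689]  P^+=[0.2870 0.0032; 0.0032 0.1984]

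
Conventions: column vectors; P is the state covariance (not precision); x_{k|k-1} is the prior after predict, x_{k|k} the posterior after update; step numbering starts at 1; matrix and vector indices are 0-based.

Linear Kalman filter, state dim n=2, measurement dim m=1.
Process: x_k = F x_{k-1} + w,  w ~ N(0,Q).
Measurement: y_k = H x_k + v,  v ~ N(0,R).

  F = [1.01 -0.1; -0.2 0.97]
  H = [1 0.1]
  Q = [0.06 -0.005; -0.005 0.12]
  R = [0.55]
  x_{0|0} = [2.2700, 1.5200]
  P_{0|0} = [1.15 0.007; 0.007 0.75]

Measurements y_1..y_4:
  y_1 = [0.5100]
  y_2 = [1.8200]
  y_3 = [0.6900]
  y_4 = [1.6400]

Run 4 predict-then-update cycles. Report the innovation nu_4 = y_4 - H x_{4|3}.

step 1: x^-=[2.1407, 1.0204]  P^-=[1.2392 -0.3031; -0.3031 0.8690]  S=[1.7373]  K=[0.6959; -0.1244]  nu=[-1.7327]  x^+=[0.9350, 1.2360]  P^+=[0.3980 -0.1526; -0.1526 0.8421]
step 2: x^-=[0.8207, 1.0119]  P^-=[0.5052 -0.3197; -0.3197 0.9874]  S=[1.0012]  K=[0.4727; -0.2207]  nu=[0.8981]  x^+=[1.2453, 0.8137]  P^+=[0.2815 -0.2152; -0.2152 0.9387]
step 3: x^-=[1.1763, 0.5403]  P^-=[0.4000 -0.3681; -0.3681 1.0980]  S=[0.8874]  K=[0.4093; -0.2911]  nu=[-0.5404]  x^+=[0.9552, 0.6976]  P^+=[0.2514 -0.2624; -0.2624 1.0228]
step 4: x^-=[0.8949, 0.4856]  P^-=[0.3796 -0.4173; -0.4173 1.1942]  S=[0.8581]  K=[0.3938; -0.3471]  nu=[0.6965]  x^+=[1.1692, 0.2439]  P^+=[0.2466 -0.3000; -0.3000 1.0908]

innov = [0.6965]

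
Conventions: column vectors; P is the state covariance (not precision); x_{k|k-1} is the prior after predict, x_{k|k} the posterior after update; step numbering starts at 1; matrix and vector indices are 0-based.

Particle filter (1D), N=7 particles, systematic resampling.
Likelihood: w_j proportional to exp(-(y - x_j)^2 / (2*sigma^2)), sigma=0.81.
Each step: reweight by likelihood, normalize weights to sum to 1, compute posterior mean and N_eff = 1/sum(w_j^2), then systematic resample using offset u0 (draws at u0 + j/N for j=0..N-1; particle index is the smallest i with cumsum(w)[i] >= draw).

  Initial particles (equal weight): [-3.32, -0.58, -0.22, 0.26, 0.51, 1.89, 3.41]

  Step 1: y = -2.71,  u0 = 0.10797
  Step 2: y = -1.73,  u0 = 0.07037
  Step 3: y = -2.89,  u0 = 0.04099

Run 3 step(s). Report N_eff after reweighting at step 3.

N_eff = 5.0784

step 1: w=[0.9472, 0.0396, 0.0112, 0.0015, 0.0005, 0.0000, 0.0000]  mean=-3.1696  Neff=1.1124  idx=[0, 0, 0, 0, 0, 0, 1]
step 2: w=[0.1176, 0.1176, 0.1176, 0.1176, 0.1176, 0.1176, 0.2946]  mean=-2.5127  Neff=5.8917  idx=[0, 1, 3, 4, 5, 6, 6]
step 3: w=[0.1984, 0.1984, 0.1984, 0.1984, 0.1984, 0.0039, 0.0039]  mean=-3.2985  Neff=5.0784  idx=[0, 0, 1, 2, 3, 3, 4]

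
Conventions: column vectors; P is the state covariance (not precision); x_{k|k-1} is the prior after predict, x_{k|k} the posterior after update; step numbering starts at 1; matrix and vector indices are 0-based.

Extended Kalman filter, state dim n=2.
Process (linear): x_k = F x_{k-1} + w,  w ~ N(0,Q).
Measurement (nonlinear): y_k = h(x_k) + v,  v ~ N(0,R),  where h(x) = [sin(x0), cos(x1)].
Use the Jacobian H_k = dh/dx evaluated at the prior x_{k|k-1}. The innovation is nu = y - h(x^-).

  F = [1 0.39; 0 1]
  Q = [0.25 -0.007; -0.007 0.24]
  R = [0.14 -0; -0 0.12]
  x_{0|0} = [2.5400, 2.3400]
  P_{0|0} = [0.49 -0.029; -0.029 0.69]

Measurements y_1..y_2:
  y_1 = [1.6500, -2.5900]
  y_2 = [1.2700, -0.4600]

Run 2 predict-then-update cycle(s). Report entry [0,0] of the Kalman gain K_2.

K[0,0] = -0.7666

step 1: x^-=[3.4526, 2.3400]  P^-=[0.8223 0.2331; 0.2331 0.9300]  H_jac=[-0.9520 0.0000; 0.0000 -0.7185]  S=[0.8853 0.1594; 0.1594 0.6001]  K=[-0.8759 -0.0464; -0.0526 -1.0995]  nu=[1.9560, -1.8944]  x^+=[1.8271, 4.3200]  P^+=[0.1288 0.0077; 0.0077 0.1836]
step 2: x^-=[3.5119, 4.3200]  P^-=[0.4128 0.0724; 0.0724 0.4236]  H_jac=[-0.9322 0.0000; 0.0000 0.9240]  S=[0.4987 -0.0623; -0.0623 0.4817]  K=[-0.7666 0.0396; -0.0343 0.8082]  nu=[1.6319, -0.0776]  x^+=[2.2578, 4.2014]  P^+=[0.1151 0.0051; 0.0051 0.1050]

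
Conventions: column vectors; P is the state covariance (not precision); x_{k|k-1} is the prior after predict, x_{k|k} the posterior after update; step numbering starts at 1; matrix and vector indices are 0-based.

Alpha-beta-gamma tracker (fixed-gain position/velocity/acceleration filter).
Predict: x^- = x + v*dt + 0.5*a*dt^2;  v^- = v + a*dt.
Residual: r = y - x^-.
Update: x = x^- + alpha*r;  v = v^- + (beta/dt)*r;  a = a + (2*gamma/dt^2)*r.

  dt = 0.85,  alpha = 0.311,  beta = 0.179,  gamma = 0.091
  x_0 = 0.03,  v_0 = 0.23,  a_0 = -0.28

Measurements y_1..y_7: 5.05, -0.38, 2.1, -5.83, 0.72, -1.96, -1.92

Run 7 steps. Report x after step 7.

step 1: x_pred=0.1244  r=4.9257  x^+=1.6562  v^+=1.0293  a^+=0.9608
step 2: x_pred=2.8782  r=-3.2582  x^+=1.8649  v^+=1.1598  a^+=0.1400
step 3: x_pred=2.9013  r=-0.8013  x^+=2.6521  v^+=1.1101  a^+=-0.0618
step 4: x_pred=3.5734  r=-9.4034  x^+=0.6489  v^+=-0.9227  a^+=-2.4306
step 5: x_pred=-1.0134  r=1.7334  x^+=-0.4743  v^+=-2.6236  a^+=-1.9939
step 6: x_pred=-3.4247  r=1.4647  x^+=-2.9692  v^+=-4.0100  a^+=-1.6249
step 7: x_pred=-6.9647  r=5.0447  x^+=-5.3958  v^+=-4.3289  a^+=-0.3542

x_post = -5.3958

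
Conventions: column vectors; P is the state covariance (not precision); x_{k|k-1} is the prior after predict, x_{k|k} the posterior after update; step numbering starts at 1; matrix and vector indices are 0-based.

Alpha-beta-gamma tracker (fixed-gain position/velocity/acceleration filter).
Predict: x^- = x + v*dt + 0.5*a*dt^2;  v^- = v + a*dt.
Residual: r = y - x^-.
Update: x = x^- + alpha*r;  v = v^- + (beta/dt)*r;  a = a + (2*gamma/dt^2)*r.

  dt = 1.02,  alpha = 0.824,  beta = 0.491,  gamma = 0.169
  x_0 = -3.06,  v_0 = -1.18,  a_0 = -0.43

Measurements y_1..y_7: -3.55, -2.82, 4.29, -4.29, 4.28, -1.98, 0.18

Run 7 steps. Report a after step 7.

a_post = -1.1159

step 1: x_pred=-4.4873  r=0.9373  x^+=-3.7150  v^+=-1.1674  a^+=-0.1255
step 2: x_pred=-4.9710  r=2.1510  x^+=-3.1986  v^+=-0.2600  a^+=0.5733
step 3: x_pred=-3.1655  r=7.4555  x^+=2.9778  v^+=3.9137  a^+=2.9954
step 4: x_pred=8.5280  r=-12.8180  x^+=-2.0340  v^+=0.7988  a^+=-1.1688
step 5: x_pred=-1.8273  r=6.1073  x^+=3.2051  v^+=2.5465  a^+=0.8153
step 6: x_pred=6.2266  r=-8.2066  x^+=-0.5356  v^+=-0.5724  a^+=-1.8508
step 7: x_pred=-2.0823  r=2.2623  x^+=-0.2182  v^+=-1.3712  a^+=-1.1159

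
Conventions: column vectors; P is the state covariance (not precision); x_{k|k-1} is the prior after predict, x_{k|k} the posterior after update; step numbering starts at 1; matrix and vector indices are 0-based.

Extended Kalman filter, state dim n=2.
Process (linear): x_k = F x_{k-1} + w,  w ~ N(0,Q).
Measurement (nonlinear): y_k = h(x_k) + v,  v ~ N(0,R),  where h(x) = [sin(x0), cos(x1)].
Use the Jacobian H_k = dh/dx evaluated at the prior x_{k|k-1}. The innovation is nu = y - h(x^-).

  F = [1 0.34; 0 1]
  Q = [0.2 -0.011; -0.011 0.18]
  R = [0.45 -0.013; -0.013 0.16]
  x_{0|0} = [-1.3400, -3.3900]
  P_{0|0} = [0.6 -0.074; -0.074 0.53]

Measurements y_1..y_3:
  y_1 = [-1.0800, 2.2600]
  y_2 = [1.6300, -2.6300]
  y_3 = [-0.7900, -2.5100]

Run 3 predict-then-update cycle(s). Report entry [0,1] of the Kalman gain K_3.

K[0,1] = -0.2837

step 1: x^-=[-2.4926, -3.3900]  P^-=[0.8109 0.0952; 0.0952 0.7100]  H_jac=[-0.7967 0.0000; 0.0000 -0.2459]  S=[0.9647 0.0056; 0.0056 0.2029]  K=[-0.6691 -0.0967; -0.0736 -0.8582]  nu=[-0.4756, 3.2293]  x^+=[-2.4867, -6.1264]  P^+=[0.3764 0.0276; 0.0276 0.5546]
step 2: x^-=[-4.5697, -6.1264]  P^-=[0.6592 0.2051; 0.2051 0.7346]  H_jac=[-0.1422 0.0000; 0.0000 -0.1561]  S=[0.4633 -0.0084; -0.0084 0.1779]  K=[-0.2058 -0.1898; -0.0748 -0.6483]  nu=[0.6402, -3.6177]  x^+=[-4.0148, -3.8291]  P^+=[0.6339 0.1774; 0.1774 0.6581]
step 3: x^-=[-5.3167, -3.8291]  P^-=[1.0305 0.3901; 0.3901 0.8381]  H_jac=[0.5682 0.0000; 0.0000 -0.6346]  S=[0.7827 -0.1537; -0.1537 0.4975]  K=[0.6924 -0.2837; 0.0781 -1.0449]  nu=[-1.6129, -1.7372]  x^+=[-5.9405, -2.1398]  P^+=[0.5549 0.0857; 0.0857 0.2650]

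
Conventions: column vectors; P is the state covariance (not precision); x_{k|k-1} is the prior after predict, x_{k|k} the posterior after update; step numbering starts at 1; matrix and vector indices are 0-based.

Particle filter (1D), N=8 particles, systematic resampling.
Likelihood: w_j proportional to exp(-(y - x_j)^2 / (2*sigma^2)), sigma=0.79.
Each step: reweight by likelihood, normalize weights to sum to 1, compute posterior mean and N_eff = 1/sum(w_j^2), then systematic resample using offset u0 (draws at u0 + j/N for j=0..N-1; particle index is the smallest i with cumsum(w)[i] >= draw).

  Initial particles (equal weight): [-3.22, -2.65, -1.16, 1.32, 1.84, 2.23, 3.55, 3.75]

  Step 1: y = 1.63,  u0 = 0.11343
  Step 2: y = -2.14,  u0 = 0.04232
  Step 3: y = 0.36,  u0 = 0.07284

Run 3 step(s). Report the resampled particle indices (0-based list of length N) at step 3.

resampled_idx = [0, 1, 2, 3, 4, 5, 6, 7]

step 1: w=[0.0000, 0.0000, 0.0007, 0.3401, 0.3546, 0.2753, 0.0192, 0.0100]  mean=1.8203  Neff=3.1474  idx=[3, 3, 4, 4, 4, 5, 5, 6]
step 2: w=[0.4669, 0.4669, 0.0210, 0.0210, 0.0210, 0.0015, 0.0015, 0.0000]  mean=1.3556  Neff=2.2868  idx=[0, 0, 0, 0, 1, 1, 1, 1]
step 3: w=[0.1250, 0.1250, 0.1250, 0.1250, 0.1250, 0.1250, 0.1250, 0.1250]  mean=1.3200  Neff=8.0000  idx=[0, 1, 2, 3, 4, 5, 6, 7]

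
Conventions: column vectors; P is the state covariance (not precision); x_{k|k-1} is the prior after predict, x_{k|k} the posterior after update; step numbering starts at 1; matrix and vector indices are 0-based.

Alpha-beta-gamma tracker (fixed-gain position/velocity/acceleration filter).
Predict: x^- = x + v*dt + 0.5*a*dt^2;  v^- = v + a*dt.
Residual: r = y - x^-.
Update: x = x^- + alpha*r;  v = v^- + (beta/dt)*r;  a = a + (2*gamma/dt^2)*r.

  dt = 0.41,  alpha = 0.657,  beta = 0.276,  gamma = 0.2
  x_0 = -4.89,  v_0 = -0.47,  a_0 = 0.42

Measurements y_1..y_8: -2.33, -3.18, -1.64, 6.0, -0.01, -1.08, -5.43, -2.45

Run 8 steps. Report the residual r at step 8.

resid = 9.4930

step 1: x_pred=-5.0474  r=2.7174  x^+=-3.2621  v^+=1.5315  a^+=6.8861
step 2: x_pred=-2.0554  r=-1.1246  x^+=-2.7943  v^+=3.5977  a^+=4.2101
step 3: x_pred=-0.9653  r=-0.6747  x^+=-1.4086  v^+=4.8697  a^+=2.6047
step 4: x_pred=0.8069  r=5.1931  x^+=4.2188  v^+=9.4335  a^+=14.9618
step 5: x_pred=9.3440  r=-9.3540  x^+=3.1984  v^+=9.2709  a^+=-7.2964
step 6: x_pred=6.3863  r=-7.4663  x^+=1.4809  v^+=1.2533  a^+=-25.0626
step 7: x_pred=-0.1117  r=-5.3183  x^+=-3.6058  v^+=-12.6025  a^+=-37.7177
step 8: x_pred=-11.9430  r=9.4930  x^+=-5.7061  v^+=-21.6763  a^+=-15.1287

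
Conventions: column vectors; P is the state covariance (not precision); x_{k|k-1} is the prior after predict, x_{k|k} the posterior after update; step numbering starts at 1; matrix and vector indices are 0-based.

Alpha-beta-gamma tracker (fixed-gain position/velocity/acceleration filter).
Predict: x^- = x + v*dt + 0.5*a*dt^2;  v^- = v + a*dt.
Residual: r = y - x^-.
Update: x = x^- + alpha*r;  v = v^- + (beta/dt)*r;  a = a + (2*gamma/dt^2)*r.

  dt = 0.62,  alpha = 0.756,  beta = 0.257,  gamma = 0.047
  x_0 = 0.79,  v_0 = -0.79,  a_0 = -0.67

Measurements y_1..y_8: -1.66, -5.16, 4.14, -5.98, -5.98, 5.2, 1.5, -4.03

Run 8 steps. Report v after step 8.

step 1: x_pred=0.1714  r=-1.8314  x^+=-1.2131  v^+=-1.9646  a^+=-1.1179
step 2: x_pred=-2.6460  r=-2.5140  x^+=-4.5466  v^+=-3.6997  a^+=-1.7326
step 3: x_pred=-7.1734  r=11.3134  x^+=1.3795  v^+=-0.0843  a^+=1.0339
step 4: x_pred=1.5260  r=-7.5060  x^+=-4.1485  v^+=-2.5546  a^+=-0.8016
step 5: x_pred=-5.8865  r=-0.0935  x^+=-5.9572  v^+=-3.0904  a^+=-0.8244
step 6: x_pred=-8.0317  r=13.2317  x^+=1.9715  v^+=1.8832  a^+=2.4112
step 7: x_pred=3.6025  r=-2.1025  x^+=2.0130  v^+=2.5067  a^+=1.8971
step 8: x_pred=3.9318  r=-7.9618  x^+=-2.0873  v^+=0.3826  a^+=-0.0499

v_post = 0.3826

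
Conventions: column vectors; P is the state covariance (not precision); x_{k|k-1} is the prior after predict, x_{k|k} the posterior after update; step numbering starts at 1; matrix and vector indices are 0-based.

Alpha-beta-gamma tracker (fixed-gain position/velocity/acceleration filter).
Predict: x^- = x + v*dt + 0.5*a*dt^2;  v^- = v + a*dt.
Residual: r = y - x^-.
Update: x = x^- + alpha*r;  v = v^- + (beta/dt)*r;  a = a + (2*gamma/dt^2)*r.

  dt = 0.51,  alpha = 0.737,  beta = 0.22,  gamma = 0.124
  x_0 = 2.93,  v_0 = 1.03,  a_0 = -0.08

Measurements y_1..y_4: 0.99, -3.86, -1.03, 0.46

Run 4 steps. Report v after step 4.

v_post = -4.6149

step 1: x_pred=3.4449  r=-2.4549  x^+=1.6356  v^+=-0.0698  a^+=-2.4207
step 2: x_pred=1.2852  r=-5.1452  x^+=-2.5068  v^+=-3.5238  a^+=-7.3266
step 3: x_pred=-5.2568  r=4.2268  x^+=-2.1416  v^+=-5.4371  a^+=-3.2964
step 4: x_pred=-5.3433  r=5.8033  x^+=-1.0663  v^+=-4.6149  a^+=2.2369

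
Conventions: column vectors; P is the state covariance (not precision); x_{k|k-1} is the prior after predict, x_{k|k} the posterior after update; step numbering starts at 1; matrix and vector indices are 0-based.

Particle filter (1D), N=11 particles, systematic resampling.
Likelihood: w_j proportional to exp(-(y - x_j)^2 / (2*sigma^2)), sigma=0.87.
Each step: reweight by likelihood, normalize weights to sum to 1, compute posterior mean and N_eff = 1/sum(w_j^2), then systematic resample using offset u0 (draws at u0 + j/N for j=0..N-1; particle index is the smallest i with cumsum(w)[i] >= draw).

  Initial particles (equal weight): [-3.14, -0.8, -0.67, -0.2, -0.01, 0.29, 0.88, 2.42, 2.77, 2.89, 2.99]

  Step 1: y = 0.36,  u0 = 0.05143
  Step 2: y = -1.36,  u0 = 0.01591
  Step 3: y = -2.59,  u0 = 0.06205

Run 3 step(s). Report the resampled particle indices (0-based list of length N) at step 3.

resampled_idx = [0, 0, 1, 1, 2, 2, 3, 3, 4, 5, 8]

step 1: w=[0.0001, 0.0899, 0.1085, 0.1777, 0.1997, 0.2179, 0.1829, 0.0133, 0.0047, 0.0032, 0.0023]  mean=0.1029  Neff=5.7992  idx=[1, 2, 3, 3, 4, 4, 5, 5, 5, 6, 6]
step 2: w=[0.2300, 0.2066, 0.1163, 0.1163, 0.0849, 0.0849, 0.0468, 0.0468, 0.0468, 0.0103, 0.0103]  mean=-0.3118  Neff=6.9533  idx=[0, 0, 0, 1, 1, 2, 3, 3, 4, 5, 7]
step 3: w=[0.1899, 0.1899, 0.1899, 0.1381, 0.1381, 0.0362, 0.0362, 0.0362, 0.0194, 0.0194, 0.0066]  mean=-0.6610  Neff=6.6195  idx=[0, 0, 1, 1, 2, 2, 3, 3, 4, 5, 8]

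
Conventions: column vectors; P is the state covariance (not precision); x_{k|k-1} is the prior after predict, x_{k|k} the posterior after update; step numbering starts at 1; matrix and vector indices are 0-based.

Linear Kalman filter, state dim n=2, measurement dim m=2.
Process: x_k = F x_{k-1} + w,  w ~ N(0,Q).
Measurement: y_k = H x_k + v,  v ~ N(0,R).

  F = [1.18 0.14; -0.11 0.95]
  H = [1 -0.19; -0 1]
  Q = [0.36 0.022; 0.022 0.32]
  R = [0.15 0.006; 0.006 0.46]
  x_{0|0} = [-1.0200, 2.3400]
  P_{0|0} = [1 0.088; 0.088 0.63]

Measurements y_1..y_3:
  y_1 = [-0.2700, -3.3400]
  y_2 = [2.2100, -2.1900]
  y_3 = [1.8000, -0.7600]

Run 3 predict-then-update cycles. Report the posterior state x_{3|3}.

step 1: x^-=[-0.8760, 2.3352]  P^-=[1.7938 0.0733; 0.0733 0.8823]  S=[1.9478 -0.0884; -0.0884 1.3423]  K=[0.9190 0.1151; -0.0187 0.6561]  nu=[1.0497, -5.6752]  x^+=[-0.5645, -1.4077]  P^+=[0.1496 0.0585; 0.0585 0.3017]
step 2: x^-=[-0.8632, -1.2753]  P^-=[0.5936 0.1073; 0.1073 0.5819]  S=[0.7238 0.0028; 0.0028 1.0419]  K=[0.7915 0.1009; -0.0066 0.5585]  nu=[2.8309, -0.9147]  x^+=[1.2853, -1.8048]  P^+=[0.1291 0.0512; 0.0512 0.2569]
step 3: x^-=[1.2639, -1.8560]  P^-=[0.5616 0.0960; 0.0960 0.5427]  S=[0.6948 -0.0011; -0.0011 1.0027]  K=[0.7823 0.0966; -0.0094 0.5412]  nu=[0.1834, 1.0960]  x^+=[1.5133, -1.2645]  P^+=[0.1273 0.0491; 0.0491 0.2489]

x_post = [1.5133, -1.2645]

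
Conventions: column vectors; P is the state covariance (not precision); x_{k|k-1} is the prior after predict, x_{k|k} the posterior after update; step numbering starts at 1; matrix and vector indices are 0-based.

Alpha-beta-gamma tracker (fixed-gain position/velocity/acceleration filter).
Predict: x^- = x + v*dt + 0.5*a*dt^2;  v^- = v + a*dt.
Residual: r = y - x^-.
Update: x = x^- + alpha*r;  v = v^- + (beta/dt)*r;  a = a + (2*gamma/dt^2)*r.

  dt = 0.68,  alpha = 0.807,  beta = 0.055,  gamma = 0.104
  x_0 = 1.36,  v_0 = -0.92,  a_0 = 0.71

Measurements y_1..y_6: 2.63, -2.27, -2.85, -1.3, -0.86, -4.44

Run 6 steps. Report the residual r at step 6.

step 1: x_pred=0.8986  r=1.7314  x^+=2.2958  v^+=-0.2972  a^+=1.4889
step 2: x_pred=2.4380  r=-4.7080  x^+=-1.3614  v^+=0.3345  a^+=-0.6289
step 3: x_pred=-1.2793  r=-1.5707  x^+=-2.5469  v^+=-0.2202  a^+=-1.3355
step 4: x_pred=-3.0054  r=1.7054  x^+=-1.6291  v^+=-0.9904  a^+=-0.5683
step 5: x_pred=-2.4340  r=1.5740  x^+=-1.1638  v^+=-1.2496  a^+=0.1397
step 6: x_pred=-1.9812  r=-2.4588  x^+=-3.9655  v^+=-1.3534  a^+=-0.9663

resid = -2.4588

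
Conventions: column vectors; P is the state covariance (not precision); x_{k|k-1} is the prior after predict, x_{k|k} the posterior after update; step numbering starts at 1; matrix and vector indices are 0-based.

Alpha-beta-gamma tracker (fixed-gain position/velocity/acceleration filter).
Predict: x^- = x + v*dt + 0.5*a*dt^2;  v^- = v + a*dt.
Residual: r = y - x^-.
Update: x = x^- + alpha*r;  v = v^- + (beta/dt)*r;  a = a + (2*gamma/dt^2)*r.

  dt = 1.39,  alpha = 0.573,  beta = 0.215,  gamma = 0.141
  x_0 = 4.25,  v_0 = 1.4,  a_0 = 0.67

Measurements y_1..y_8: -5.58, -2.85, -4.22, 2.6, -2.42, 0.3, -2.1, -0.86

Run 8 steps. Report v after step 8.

v_post = 4.4844

step 1: x_pred=6.8433  r=-12.4233  x^+=-0.2753  v^+=0.4097  a^+=-1.1432
step 2: x_pred=-0.8102  r=-2.0398  x^+=-1.9790  v^+=-1.4949  a^+=-1.4410
step 3: x_pred=-5.4489  r=1.2289  x^+=-4.7448  v^+=-3.3077  a^+=-1.2616
step 4: x_pred=-10.5613  r=13.1613  x^+=-3.0199  v^+=-3.0256  a^+=0.6594
step 5: x_pred=-6.5885  r=4.1685  x^+=-4.1999  v^+=-1.4643  a^+=1.2678
step 6: x_pred=-5.0106  r=5.3106  x^+=-1.9676  v^+=1.1193  a^+=2.0429
step 7: x_pred=1.5617  r=-3.6617  x^+=-0.5364  v^+=3.3925  a^+=1.5084
step 8: x_pred=5.6364  r=-6.4964  x^+=1.9140  v^+=4.4844  a^+=0.5603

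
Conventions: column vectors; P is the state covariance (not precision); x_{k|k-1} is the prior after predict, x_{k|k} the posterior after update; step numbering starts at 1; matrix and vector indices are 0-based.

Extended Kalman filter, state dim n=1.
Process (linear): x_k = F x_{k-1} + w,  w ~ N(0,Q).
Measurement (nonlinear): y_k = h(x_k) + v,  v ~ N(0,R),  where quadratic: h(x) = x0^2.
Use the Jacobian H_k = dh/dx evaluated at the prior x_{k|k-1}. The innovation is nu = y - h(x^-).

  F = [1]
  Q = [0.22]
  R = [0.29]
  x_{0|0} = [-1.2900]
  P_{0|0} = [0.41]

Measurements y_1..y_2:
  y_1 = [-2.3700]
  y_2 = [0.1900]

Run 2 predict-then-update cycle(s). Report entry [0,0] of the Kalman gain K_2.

K[0,0] = 0.2802

step 1: x^-=[-1.2900]  P^-=[0.6300]  H_jac=[-2.5800]  S=[4.4835]  K=[-0.3625]  nu=[-4.0341]  x^+=[0.1725]  P^+=[0.0407]
step 2: x^-=[0.1725]  P^-=[0.2607]  H_jac=[0.3449]  S=[0.3210]  K=[0.2802]  nu=[0.1603]  x^+=[0.2174]  P^+=[0.2355]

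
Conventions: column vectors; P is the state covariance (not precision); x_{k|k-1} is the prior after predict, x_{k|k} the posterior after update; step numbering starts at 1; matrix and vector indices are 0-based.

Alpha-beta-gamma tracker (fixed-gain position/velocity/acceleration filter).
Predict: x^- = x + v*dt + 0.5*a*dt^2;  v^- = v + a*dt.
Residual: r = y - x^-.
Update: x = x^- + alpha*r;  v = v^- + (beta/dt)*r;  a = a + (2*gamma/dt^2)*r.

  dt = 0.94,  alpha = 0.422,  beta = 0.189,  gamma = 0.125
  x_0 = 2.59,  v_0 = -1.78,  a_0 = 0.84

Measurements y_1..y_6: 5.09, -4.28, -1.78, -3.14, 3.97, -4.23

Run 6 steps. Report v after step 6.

v_post = -0.6712

step 1: x_pred=1.2879  r=3.8021  x^+=2.8924  v^+=-0.2259  a^+=1.9157
step 2: x_pred=3.5264  r=-7.8064  x^+=0.2321  v^+=0.0053  a^+=-0.2929
step 3: x_pred=0.1076  r=-1.8876  x^+=-0.6890  v^+=-0.6496  a^+=-0.8270
step 4: x_pred=-1.6650  r=-1.4750  x^+=-2.2874  v^+=-1.7236  a^+=-1.2444
step 5: x_pred=-4.4574  r=8.4274  x^+=-0.9010  v^+=-1.1989  a^+=1.1400
step 6: x_pred=-1.5243  r=-2.7057  x^+=-2.6661  v^+=-0.6712  a^+=0.3745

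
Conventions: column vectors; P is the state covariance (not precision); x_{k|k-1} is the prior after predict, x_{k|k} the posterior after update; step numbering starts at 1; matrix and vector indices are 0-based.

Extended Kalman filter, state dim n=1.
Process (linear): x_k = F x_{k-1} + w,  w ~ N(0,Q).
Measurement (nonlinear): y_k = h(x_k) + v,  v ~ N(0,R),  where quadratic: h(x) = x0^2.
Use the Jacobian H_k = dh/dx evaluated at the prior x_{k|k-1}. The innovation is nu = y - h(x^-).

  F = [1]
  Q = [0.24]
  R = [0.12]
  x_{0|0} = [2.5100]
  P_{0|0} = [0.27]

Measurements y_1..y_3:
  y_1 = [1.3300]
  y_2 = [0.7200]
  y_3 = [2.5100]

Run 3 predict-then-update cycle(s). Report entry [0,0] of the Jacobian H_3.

H_jac[0,0] = 2.0527

step 1: x^-=[2.5100]  P^-=[0.5100]  H_jac=[5.0200]  S=[12.9722]  K=[0.1974]  nu=[-4.9701]  x^+=[1.5291]  P^+=[0.0047]
step 2: x^-=[1.5291]  P^-=[0.2447]  H_jac=[3.0582]  S=[2.4087]  K=[0.3107]  nu=[-1.6181]  x^+=[1.0263]  P^+=[0.0122]
step 3: x^-=[1.0263]  P^-=[0.2522]  H_jac=[2.0527]  S=[1.1826]  K=[0.4377]  nu=[1.4566]  x^+=[1.6640]  P^+=[0.0256]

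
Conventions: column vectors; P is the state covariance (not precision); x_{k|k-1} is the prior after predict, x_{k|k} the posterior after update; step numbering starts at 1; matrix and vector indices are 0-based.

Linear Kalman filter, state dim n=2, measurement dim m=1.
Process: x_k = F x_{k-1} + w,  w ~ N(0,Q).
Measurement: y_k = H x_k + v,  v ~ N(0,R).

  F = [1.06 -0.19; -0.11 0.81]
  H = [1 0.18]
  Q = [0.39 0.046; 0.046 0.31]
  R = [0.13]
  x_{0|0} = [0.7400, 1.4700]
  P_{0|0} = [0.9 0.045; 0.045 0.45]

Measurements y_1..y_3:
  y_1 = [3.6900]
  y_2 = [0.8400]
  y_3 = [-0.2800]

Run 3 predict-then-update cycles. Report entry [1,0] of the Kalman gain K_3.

K[1,0] = -0.0778

step 1: x^-=[0.5051, 1.1093]  P^-=[1.3994 -0.0886; -0.0886 0.6081]  S=[1.5172]  K=[0.9118; 0.0137]  nu=[2.9852]  x^+=[3.2272, 1.1503]  P^+=[0.1379 -0.1076; -0.1076 0.6078]
step 2: x^-=[3.2022, 0.5768]  P^-=[0.6103 -0.1583; -0.1583 0.7296]  S=[0.7069]  K=[0.8230; -0.0381]  nu=[-2.4660]  x^+=[1.1728, 0.6708]  P^+=[0.1315 -0.1361; -0.1361 0.7286]
step 3: x^-=[1.1157, 0.4143]  P^-=[0.6189 -0.2012; -0.2012 0.8139]  S=[0.7028]  K=[0.8290; -0.0778]  nu=[-1.4703]  x^+=[-0.1032, 0.5287]  P^+=[0.1358 -0.1558; -0.1558 0.8096]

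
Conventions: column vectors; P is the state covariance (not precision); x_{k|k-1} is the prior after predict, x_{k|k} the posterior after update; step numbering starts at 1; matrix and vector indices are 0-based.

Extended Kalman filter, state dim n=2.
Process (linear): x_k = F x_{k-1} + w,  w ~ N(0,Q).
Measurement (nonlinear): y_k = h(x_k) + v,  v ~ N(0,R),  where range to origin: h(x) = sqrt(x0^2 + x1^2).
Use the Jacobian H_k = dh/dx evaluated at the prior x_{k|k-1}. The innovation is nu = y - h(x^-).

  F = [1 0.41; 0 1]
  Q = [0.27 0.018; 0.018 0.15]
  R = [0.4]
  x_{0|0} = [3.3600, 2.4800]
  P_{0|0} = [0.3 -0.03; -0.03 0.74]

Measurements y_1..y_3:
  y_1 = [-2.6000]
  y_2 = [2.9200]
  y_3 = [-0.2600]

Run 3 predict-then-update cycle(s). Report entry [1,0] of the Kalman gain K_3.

step 1: x^-=[4.3768, 2.4800]  P^-=[0.6698 0.2914; 0.2914 0.8900]  H_jac=[0.8700 0.4930]  S=[1.3733]  K=[0.5290; 0.5041]  nu=[-7.6306]  x^+=[0.3406, -1.3667]  P^+=[0.2856 -0.0748; -0.0748 0.5410]
step 2: x^-=[-0.2197, -1.3667]  P^-=[0.5852 0.1650; 0.1650 0.6910]  H_jac=[-0.1588 -0.9873]  S=[1.1401]  K=[-0.2244; -0.6214]  nu=[1.5358]  x^+=[-0.5644, -2.3210]  P^+=[0.5278 0.0061; 0.0061 0.2508]
step 3: x^-=[-1.5160, -2.3210]  P^-=[0.8449 0.1269; 0.1269 0.4008]  H_jac=[-0.5468 -0.8372]  S=[1.0498]  K=[-0.5413; -0.3857]  nu=[-3.0322]  x^+=[0.1254, -1.1514]  P^+=[0.5373 -0.0923; -0.0923 0.2446]

K[1,0] = -0.3857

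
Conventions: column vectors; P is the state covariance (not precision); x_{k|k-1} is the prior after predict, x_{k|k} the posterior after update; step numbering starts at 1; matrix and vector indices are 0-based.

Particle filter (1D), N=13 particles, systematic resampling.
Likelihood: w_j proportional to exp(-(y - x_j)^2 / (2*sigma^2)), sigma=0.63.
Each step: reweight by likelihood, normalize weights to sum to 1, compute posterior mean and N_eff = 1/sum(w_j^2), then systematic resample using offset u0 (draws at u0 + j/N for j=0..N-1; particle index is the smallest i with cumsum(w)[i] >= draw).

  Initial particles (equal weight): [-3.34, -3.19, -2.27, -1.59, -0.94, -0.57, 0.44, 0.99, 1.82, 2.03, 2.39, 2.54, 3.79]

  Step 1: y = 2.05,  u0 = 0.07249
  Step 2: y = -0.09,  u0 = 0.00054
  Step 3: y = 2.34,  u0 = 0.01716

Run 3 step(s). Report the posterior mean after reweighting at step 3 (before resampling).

post_mean = 1.4567

step 1: w=[0.0000, 0.0000, 0.0000, 0.0000, 0.0000, 0.0000, 0.0099, 0.0632, 0.2435, 0.2602, 0.2250, 0.1924, 0.0057]  mean=2.0864  Neff=4.5714  idx=[7, 8, 8, 8, 9, 9, 9, 10, 10, 10, 11, 11, 12]
step 2: w=[0.8446, 0.0371, 0.0371, 0.0371, 0.0128, 0.0128, 0.0128, 0.0016, 0.0016, 0.0016, 0.0006, 0.0006, 0.0000]  mean=1.1306  Neff=1.3929  idx=[0, 0, 0, 0, 0, 0, 0, 0, 0, 0, 0, 1, 3]
step 3: w=[0.0398, 0.0398, 0.0398, 0.0398, 0.0398, 0.0398, 0.0398, 0.0398, 0.0398, 0.0398, 0.0398, 0.2812, 0.2812]  mean=1.4567  Neff=5.6977  idx=[0, 2, 4, 6, 8, 10, 11, 11, 11, 11, 12, 12, 12]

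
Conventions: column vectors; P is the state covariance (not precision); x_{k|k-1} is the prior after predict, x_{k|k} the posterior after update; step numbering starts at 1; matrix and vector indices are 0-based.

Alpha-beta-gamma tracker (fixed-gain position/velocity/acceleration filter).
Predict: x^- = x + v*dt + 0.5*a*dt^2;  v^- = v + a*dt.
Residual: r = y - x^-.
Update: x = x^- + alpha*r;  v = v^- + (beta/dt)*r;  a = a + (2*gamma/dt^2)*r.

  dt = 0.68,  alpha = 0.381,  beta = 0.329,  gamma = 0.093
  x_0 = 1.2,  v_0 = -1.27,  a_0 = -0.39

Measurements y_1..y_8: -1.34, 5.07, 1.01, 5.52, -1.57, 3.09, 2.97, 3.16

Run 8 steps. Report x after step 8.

x_post = 2.7540

step 1: x_pred=0.2462  r=-1.5862  x^+=-0.3581  v^+=-2.3027  a^+=-1.0281
step 2: x_pred=-2.1616  r=7.2316  x^+=0.5936  v^+=0.4971  a^+=1.8809
step 3: x_pred=1.3665  r=-0.3565  x^+=1.2307  v^+=1.6036  a^+=1.7374
step 4: x_pred=2.7228  r=2.7972  x^+=3.7885  v^+=4.1384  a^+=2.8626
step 5: x_pred=7.2645  r=-8.8345  x^+=3.8985  v^+=1.8106  a^+=-0.6910
step 6: x_pred=4.9700  r=-1.8800  x^+=4.2537  v^+=0.4311  a^+=-1.4473
step 7: x_pred=4.2123  r=-1.2423  x^+=3.7390  v^+=-1.1541  a^+=-1.9470
step 8: x_pred=2.5041  r=0.6559  x^+=2.7540  v^+=-2.1607  a^+=-1.6831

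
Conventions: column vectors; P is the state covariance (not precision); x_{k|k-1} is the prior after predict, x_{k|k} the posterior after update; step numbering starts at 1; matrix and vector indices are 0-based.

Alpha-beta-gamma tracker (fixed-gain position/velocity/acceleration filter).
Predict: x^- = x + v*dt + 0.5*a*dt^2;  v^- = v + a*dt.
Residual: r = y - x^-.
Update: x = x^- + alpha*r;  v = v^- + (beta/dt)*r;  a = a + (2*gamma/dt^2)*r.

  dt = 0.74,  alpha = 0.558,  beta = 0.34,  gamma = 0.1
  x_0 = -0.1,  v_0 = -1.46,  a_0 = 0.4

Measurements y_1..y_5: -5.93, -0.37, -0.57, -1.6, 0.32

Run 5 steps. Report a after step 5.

a_post = 1.7875

step 1: x_pred=-1.0709  r=-4.8591  x^+=-3.7823  v^+=-3.3966  a^+=-1.3747
step 2: x_pred=-6.6721  r=6.3021  x^+=-3.1555  v^+=-1.5183  a^+=0.9270
step 3: x_pred=-4.0252  r=3.4552  x^+=-2.0972  v^+=0.7553  a^+=2.1890
step 4: x_pred=-0.9390  r=-0.6610  x^+=-1.3078  v^+=2.0714  a^+=1.9476
step 5: x_pred=0.7583  r=-0.4383  x^+=0.5137  v^+=3.3112  a^+=1.7875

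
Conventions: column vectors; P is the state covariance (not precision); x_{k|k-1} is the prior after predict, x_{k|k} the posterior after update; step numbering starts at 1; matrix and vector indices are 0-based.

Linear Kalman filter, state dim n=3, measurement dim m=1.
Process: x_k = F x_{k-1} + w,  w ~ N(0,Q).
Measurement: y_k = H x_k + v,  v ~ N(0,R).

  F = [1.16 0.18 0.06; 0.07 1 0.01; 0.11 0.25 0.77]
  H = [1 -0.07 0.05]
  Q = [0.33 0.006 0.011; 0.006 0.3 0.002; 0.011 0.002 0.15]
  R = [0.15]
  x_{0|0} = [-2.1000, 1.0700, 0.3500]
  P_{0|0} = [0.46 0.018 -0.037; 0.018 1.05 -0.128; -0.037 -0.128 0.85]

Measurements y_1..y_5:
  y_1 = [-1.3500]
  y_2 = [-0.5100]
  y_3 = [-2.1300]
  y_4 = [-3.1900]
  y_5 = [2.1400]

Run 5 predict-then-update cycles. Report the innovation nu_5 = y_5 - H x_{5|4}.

innov = [5.6589]

step 1: x^-=[-2.2224, 0.9265, 0.3060]  P^-=[0.9857 0.2455 0.1088; 0.2455 1.3522 0.1760; 0.1088 0.1760 0.6706]  S=[1.1192]  K=[0.8702; 0.1426; 0.1162]  nu=[0.9220]  x^+=[-1.4202, 1.0580, 0.4131]  P^+=[0.1382 0.1066 -0.0043; 0.1066 1.3295 0.1574; -0.0043 0.1574 0.6555]
step 2: x^-=[-1.4322, 0.9627, 0.4264]  P^-=[0.6087 0.3916 0.1721; 0.3916 1.6483 0.4754; 0.1721 0.4754 0.6891]  S=[0.7276]  K=[0.8108; 0.4123; 0.2381]  nu=[0.9682]  x^+=[-0.6471, 1.3619, 0.6569]  P^+=[0.1304 0.1484 0.0316; 0.1484 1.5246 0.4040; 0.0316 0.4040 0.6479]
step 3: x^-=[-0.4661, 1.3231, 0.7751]  P^-=[0.6323 0.4909 0.2626; 0.4909 1.8542 0.7219; 0.2626 0.7219 0.8001]  S=[0.7459]  K=[0.8193; 0.5325; 0.3380]  nu=[-1.6100]  x^+=[-1.7852, 0.4659, 0.2309]  P^+=[0.1317 0.1655 0.0561; 0.1655 1.6428 0.5877; 0.0561 0.5877 0.7149]
step 4: x^-=[-1.9731, 0.3432, 0.0979]  P^-=[0.6526 0.5441 0.3268; 0.5441 1.9785 0.8974; 0.3268 0.8974 0.9230]  S=[0.7648]  K=[0.8248; 0.5890; 0.4054]  nu=[-1.1978]  x^+=[-2.9610, -0.3622, -0.3877]  P^+=[0.1323 0.1725 0.0710; 0.1725 1.7132 0.7147; 0.0710 0.7147 0.7972]
step 5: x^-=[-3.5233, -0.5734, -0.7148]  P^-=[0.6637 0.5732 0.3689; 0.5732 2.0525 1.0155; 0.3689 1.0155 1.0280]  S=[0.7759]  K=[0.8275; 0.6190; 0.4501]  nu=[5.6589]  x^+=[1.1594, 2.9297, 1.8323]  P^+=[0.1324 0.1758 0.0799; 0.1758 1.7551 0.7993; 0.0799 0.7993 0.8709]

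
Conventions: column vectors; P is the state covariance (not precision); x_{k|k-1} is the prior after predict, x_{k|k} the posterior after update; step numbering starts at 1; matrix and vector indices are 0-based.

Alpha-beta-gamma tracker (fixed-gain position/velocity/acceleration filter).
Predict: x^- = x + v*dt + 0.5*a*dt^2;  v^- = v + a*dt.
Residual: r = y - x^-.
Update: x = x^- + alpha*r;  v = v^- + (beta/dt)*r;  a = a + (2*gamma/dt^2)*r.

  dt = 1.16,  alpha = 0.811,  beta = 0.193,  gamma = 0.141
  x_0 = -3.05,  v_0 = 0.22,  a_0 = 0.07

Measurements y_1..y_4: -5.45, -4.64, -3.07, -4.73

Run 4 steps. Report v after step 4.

v_post = -0.3900

step 1: x_pred=-2.7477  r=-2.7023  x^+=-4.9393  v^+=-0.1484  a^+=-0.4963
step 2: x_pred=-5.4453  r=0.8053  x^+=-4.7922  v^+=-0.5902  a^+=-0.3275
step 3: x_pred=-5.6972  r=2.6272  x^+=-3.5665  v^+=-0.5330  a^+=0.2230
step 4: x_pred=-4.0348  r=-0.6952  x^+=-4.5986  v^+=-0.3900  a^+=0.0773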